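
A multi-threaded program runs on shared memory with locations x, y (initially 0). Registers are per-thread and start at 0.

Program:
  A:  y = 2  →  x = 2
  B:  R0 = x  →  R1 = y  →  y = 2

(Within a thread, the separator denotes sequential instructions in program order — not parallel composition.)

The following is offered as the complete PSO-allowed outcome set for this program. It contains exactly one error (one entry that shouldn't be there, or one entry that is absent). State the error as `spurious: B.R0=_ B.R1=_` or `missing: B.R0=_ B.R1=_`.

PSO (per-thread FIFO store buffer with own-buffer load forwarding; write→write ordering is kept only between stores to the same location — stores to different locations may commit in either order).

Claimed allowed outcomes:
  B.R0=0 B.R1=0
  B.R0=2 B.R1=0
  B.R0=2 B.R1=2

outcome vector order: (B.R0,B.R1)
PSO (4): <0 0>; <0 2>; <2 0>; <2 2>
PSO∖claimed = {<0 2>}

missing: B.R0=0 B.R1=2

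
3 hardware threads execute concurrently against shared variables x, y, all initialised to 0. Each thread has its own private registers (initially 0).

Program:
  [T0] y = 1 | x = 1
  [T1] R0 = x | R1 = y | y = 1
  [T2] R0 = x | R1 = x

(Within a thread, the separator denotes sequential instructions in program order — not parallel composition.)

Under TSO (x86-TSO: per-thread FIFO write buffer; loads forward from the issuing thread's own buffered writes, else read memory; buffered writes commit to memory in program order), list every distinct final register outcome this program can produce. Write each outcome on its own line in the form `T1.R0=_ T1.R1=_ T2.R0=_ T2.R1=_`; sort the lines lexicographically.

T1.R0=0 T1.R1=0 T2.R0=0 T2.R1=0
T1.R0=0 T1.R1=0 T2.R0=0 T2.R1=1
T1.R0=0 T1.R1=0 T2.R0=1 T2.R1=1
T1.R0=0 T1.R1=1 T2.R0=0 T2.R1=0
T1.R0=0 T1.R1=1 T2.R0=0 T2.R1=1
T1.R0=0 T1.R1=1 T2.R0=1 T2.R1=1
T1.R0=1 T1.R1=1 T2.R0=0 T2.R1=0
T1.R0=1 T1.R1=1 T2.R0=0 T2.R1=1
T1.R0=1 T1.R1=1 T2.R0=1 T2.R1=1

outcome vector order: (T1.R0,T1.R1,T2.R0,T2.R1)
|TSO outcomes| = 9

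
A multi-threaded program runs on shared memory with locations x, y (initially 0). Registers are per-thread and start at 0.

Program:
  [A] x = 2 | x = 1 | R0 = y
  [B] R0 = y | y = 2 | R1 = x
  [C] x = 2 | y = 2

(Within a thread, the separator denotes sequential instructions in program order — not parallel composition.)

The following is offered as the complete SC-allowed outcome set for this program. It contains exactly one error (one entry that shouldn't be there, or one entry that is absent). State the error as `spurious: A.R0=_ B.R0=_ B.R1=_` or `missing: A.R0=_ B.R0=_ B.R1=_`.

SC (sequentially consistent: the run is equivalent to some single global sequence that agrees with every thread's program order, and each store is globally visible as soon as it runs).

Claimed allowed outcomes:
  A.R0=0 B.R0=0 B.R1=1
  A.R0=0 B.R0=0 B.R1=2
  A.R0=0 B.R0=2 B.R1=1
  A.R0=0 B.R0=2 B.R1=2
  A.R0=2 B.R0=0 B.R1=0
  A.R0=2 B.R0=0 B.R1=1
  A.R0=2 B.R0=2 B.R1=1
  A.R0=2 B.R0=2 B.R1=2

missing: A.R0=2 B.R0=0 B.R1=2

outcome vector order: (A.R0,B.R0,B.R1)
SC (9): 0/0/1; 0/0/2; 0/2/1; 0/2/2; 2/0/0; 2/0/1; 2/0/2; 2/2/1; 2/2/2
SC∖claimed = {2/0/2}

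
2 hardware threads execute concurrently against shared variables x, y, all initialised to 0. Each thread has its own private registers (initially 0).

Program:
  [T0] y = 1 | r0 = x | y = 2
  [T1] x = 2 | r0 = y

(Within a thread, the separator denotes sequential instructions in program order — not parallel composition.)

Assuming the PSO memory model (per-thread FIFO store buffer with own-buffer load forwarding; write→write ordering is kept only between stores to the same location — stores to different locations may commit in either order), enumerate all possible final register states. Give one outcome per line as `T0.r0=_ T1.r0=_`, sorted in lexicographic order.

outcome vector order: (T0.r0,T1.r0)
|PSO outcomes| = 6

T0.r0=0 T1.r0=0
T0.r0=0 T1.r0=1
T0.r0=0 T1.r0=2
T0.r0=2 T1.r0=0
T0.r0=2 T1.r0=1
T0.r0=2 T1.r0=2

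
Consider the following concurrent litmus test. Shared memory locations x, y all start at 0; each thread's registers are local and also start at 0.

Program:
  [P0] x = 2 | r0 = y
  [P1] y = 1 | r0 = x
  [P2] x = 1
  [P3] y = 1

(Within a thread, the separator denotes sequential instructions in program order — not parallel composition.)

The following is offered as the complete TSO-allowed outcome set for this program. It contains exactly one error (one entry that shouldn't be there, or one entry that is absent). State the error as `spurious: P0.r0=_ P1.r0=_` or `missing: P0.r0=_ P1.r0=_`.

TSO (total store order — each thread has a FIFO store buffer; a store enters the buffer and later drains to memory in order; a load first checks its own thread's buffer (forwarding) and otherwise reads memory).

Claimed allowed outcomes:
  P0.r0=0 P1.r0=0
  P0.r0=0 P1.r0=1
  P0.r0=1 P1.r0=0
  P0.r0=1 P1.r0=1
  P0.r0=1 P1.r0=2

outcome vector order: (P0.r0,P1.r0)
TSO: 6 outcomes — {(0,0); (0,1); (0,2); (1,0); (1,1); (1,2)}
TSO∖claimed = {(0,2)}

missing: P0.r0=0 P1.r0=2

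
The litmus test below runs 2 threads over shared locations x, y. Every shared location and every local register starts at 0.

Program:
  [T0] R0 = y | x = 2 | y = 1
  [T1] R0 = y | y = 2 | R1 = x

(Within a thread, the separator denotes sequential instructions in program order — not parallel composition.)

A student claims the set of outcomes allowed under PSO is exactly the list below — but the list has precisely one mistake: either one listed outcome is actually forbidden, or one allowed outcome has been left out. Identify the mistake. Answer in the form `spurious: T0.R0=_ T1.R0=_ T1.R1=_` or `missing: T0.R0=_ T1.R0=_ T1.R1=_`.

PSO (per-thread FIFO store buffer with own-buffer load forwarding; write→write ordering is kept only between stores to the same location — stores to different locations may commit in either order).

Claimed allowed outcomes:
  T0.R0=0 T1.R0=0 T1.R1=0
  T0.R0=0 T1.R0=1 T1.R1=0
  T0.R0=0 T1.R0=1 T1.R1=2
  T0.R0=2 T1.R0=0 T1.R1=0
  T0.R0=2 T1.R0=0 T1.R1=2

outcome vector order: (T0.R0,T1.R0,T1.R1)
[PSO] allowed = {000; 002; 010; 012; 200; 202}
PSO∖claimed = {002}

missing: T0.R0=0 T1.R0=0 T1.R1=2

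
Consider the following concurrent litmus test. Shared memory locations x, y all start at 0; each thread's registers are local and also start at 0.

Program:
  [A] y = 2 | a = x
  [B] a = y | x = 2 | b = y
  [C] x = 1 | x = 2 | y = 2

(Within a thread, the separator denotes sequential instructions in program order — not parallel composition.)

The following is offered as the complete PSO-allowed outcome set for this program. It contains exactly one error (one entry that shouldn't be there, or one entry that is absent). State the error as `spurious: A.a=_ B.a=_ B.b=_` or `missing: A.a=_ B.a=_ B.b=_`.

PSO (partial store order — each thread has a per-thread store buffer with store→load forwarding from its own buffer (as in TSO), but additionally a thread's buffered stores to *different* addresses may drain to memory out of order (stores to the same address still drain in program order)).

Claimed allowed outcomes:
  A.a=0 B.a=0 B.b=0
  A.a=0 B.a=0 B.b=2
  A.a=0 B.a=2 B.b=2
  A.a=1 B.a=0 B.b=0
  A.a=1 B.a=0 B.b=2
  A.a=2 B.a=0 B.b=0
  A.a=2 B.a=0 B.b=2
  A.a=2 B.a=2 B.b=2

outcome vector order: (A.a,B.a,B.b)
PSO (9): (0,0,0), (0,0,2), (0,2,2), (1,0,0), (1,0,2), (1,2,2), (2,0,0), (2,0,2), (2,2,2)
PSO∖claimed = {(1,2,2)}

missing: A.a=1 B.a=2 B.b=2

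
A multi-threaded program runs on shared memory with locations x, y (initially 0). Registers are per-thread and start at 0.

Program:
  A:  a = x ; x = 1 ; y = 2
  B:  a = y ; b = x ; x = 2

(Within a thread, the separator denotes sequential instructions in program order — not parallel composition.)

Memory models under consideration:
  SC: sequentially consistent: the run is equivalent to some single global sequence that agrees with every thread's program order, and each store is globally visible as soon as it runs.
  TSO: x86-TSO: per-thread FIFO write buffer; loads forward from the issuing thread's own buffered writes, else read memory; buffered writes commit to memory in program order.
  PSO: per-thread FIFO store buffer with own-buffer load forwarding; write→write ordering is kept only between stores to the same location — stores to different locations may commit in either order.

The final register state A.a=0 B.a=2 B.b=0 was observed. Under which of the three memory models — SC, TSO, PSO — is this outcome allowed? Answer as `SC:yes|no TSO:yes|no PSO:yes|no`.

SC:no TSO:no PSO:yes

outcome vector order: (A.a,B.a,B.b)
under SC → <0 0 0> <0 0 1> <0 2 1> <2 0 0>
under TSO → <0 0 0> <0 0 1> <0 2 1> <2 0 0>
under PSO → <0 0 0> <0 0 1> <0 2 0> <0 2 1> <2 0 0>
target <0 2 0> ∈ {PSO}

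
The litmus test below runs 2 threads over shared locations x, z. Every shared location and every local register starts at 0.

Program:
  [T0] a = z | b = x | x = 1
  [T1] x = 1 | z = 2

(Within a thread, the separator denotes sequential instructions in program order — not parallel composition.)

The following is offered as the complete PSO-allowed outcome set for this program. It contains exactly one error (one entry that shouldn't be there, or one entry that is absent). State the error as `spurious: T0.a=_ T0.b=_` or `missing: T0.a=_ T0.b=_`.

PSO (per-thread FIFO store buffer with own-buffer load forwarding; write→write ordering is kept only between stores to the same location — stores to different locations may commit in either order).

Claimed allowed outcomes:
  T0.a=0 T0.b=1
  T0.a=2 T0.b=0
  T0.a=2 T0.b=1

missing: T0.a=0 T0.b=0

outcome vector order: (T0.a,T0.b)
PSO (4): (0,0), (0,1), (2,0), (2,1)
PSO∖claimed = {(0,0)}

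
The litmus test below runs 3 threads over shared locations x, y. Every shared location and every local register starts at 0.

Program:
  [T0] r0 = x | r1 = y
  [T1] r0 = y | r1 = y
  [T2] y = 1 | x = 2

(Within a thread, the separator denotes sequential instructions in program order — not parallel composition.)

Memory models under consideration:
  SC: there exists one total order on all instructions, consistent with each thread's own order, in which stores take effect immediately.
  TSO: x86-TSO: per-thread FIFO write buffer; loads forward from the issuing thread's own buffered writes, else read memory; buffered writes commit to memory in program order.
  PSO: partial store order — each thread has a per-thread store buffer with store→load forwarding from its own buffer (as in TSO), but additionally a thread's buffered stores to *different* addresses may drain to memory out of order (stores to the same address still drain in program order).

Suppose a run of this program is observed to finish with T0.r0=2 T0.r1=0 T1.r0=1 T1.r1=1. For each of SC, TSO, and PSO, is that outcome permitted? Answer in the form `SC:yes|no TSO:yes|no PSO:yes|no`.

SC:no TSO:no PSO:yes

outcome vector order: (T0.r0,T0.r1,T1.r0,T1.r1)
SC (9): (0,0,0,0) (0,0,0,1) (0,0,1,1) (0,1,0,0) (0,1,0,1) (0,1,1,1) (2,1,0,0) (2,1,0,1) (2,1,1,1)
TSO (9): (0,0,0,0) (0,0,0,1) (0,0,1,1) (0,1,0,0) (0,1,0,1) (0,1,1,1) (2,1,0,0) (2,1,0,1) (2,1,1,1)
PSO (12): (0,0,0,0) (0,0,0,1) (0,0,1,1) (0,1,0,0) (0,1,0,1) (0,1,1,1) (2,0,0,0) (2,0,0,1) (2,0,1,1) (2,1,0,0) (2,1,0,1) (2,1,1,1)
target (2,0,1,1) ∈ {PSO}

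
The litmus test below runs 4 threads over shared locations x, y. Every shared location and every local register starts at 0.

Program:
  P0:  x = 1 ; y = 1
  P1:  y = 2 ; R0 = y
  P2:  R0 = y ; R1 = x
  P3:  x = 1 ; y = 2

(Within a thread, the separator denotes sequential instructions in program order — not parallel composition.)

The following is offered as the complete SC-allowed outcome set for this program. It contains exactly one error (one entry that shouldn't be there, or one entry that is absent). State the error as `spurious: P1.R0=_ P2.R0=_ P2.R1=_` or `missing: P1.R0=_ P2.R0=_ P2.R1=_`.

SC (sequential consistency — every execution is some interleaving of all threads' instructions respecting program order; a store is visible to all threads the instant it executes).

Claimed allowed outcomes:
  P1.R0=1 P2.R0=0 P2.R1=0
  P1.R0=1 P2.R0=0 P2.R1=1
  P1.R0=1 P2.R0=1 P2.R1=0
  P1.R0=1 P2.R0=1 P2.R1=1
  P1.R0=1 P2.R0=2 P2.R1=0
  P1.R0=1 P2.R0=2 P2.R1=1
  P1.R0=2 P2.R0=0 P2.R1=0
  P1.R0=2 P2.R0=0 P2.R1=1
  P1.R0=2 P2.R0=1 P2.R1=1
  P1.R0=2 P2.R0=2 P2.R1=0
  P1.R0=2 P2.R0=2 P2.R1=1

outcome vector order: (P1.R0,P2.R0,P2.R1)
SC: 10 outcomes — {100 101 111 120 121 200 201 211 220 221}
claimed∖SC = {110}

spurious: P1.R0=1 P2.R0=1 P2.R1=0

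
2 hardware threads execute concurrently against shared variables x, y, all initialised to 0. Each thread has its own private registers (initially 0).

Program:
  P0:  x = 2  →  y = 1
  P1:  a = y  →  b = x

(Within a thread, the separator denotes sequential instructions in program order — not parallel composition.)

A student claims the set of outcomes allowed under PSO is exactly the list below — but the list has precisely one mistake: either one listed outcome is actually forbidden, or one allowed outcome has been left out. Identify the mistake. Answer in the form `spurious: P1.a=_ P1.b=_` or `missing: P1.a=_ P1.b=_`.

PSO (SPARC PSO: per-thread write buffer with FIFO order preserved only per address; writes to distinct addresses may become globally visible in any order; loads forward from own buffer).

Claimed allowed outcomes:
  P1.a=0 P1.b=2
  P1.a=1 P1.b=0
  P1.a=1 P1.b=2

missing: P1.a=0 P1.b=0

outcome vector order: (P1.a,P1.b)
under PSO → <0 0>, <0 2>, <1 0>, <1 2>
PSO∖claimed = {<0 0>}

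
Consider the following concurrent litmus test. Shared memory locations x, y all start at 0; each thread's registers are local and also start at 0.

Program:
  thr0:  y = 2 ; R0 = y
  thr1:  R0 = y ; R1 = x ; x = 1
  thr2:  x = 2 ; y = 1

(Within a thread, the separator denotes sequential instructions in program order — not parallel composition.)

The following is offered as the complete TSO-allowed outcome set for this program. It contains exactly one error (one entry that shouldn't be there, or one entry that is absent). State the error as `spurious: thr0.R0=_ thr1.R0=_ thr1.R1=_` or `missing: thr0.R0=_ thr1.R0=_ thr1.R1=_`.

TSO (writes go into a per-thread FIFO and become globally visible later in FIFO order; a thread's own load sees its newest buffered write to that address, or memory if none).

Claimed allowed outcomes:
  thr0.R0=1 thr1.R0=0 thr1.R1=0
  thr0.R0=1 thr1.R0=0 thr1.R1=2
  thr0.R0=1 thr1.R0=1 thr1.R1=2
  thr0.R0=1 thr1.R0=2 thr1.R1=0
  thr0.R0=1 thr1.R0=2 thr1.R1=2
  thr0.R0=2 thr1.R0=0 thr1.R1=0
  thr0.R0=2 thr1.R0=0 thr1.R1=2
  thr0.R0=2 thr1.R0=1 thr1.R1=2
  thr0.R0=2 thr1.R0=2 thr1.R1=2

missing: thr0.R0=2 thr1.R0=2 thr1.R1=0

outcome vector order: (thr0.R0,thr1.R0,thr1.R1)
TSO (10): (1,0,0) (1,0,2) (1,1,2) (1,2,0) (1,2,2) (2,0,0) (2,0,2) (2,1,2) (2,2,0) (2,2,2)
TSO∖claimed = {(2,2,0)}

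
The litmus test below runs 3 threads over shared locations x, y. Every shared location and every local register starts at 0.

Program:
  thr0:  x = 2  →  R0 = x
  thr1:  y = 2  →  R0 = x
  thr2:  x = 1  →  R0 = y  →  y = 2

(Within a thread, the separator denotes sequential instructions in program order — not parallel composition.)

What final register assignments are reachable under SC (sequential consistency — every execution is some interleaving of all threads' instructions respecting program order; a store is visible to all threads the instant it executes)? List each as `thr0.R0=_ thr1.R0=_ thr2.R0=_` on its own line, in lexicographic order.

thr0.R0=1 thr1.R0=0 thr2.R0=2
thr0.R0=1 thr1.R0=1 thr2.R0=0
thr0.R0=1 thr1.R0=1 thr2.R0=2
thr0.R0=1 thr1.R0=2 thr2.R0=2
thr0.R0=2 thr1.R0=0 thr2.R0=2
thr0.R0=2 thr1.R0=1 thr2.R0=0
thr0.R0=2 thr1.R0=1 thr2.R0=2
thr0.R0=2 thr1.R0=2 thr2.R0=0
thr0.R0=2 thr1.R0=2 thr2.R0=2

outcome vector order: (thr0.R0,thr1.R0,thr2.R0)
|SC outcomes| = 9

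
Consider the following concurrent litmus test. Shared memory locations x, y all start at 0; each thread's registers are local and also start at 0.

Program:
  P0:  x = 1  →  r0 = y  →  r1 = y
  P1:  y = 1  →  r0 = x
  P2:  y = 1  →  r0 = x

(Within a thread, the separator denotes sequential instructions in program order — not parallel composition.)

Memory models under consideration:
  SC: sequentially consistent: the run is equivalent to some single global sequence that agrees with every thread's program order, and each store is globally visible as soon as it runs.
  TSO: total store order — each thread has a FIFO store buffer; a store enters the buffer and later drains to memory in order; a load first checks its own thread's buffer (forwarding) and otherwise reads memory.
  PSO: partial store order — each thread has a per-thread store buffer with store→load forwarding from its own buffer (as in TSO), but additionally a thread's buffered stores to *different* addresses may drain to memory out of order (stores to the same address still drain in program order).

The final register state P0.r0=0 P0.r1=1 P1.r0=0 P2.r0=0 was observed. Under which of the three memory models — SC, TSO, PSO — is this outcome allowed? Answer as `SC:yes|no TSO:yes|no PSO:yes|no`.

outcome vector order: (P0.r0,P0.r1,P1.r0,P2.r0)
SC (6): <0 0 1 1> <0 1 1 1> <1 1 0 0> <1 1 0 1> <1 1 1 0> <1 1 1 1>
TSO (12): <0 0 0 0> <0 0 0 1> <0 0 1 0> <0 0 1 1> <0 1 0 0> <0 1 0 1> <0 1 1 0> <0 1 1 1> <1 1 0 0> <1 1 0 1> <1 1 1 0> <1 1 1 1>
PSO (12): <0 0 0 0> <0 0 0 1> <0 0 1 0> <0 0 1 1> <0 1 0 0> <0 1 0 1> <0 1 1 0> <0 1 1 1> <1 1 0 0> <1 1 0 1> <1 1 1 0> <1 1 1 1>
target <0 1 0 0> ∈ {TSO,PSO}

SC:no TSO:yes PSO:yes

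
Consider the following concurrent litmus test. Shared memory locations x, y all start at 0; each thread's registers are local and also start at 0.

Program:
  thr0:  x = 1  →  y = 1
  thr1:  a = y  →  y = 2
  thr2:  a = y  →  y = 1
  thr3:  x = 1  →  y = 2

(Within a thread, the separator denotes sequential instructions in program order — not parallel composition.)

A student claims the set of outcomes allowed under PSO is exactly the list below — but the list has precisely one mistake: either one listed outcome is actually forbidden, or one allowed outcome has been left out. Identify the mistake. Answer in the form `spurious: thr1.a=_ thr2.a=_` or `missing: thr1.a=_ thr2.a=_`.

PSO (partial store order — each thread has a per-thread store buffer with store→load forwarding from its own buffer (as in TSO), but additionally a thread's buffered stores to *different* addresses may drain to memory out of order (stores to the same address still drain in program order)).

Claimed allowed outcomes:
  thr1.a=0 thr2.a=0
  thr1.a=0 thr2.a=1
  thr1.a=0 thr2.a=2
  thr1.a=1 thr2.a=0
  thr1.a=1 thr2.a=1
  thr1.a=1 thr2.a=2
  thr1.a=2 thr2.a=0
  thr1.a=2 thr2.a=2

outcome vector order: (thr1.a,thr2.a)
PSO: 9 outcomes — {0/0 0/1 0/2 1/0 1/1 1/2 2/0 2/1 2/2}
PSO∖claimed = {2/1}

missing: thr1.a=2 thr2.a=1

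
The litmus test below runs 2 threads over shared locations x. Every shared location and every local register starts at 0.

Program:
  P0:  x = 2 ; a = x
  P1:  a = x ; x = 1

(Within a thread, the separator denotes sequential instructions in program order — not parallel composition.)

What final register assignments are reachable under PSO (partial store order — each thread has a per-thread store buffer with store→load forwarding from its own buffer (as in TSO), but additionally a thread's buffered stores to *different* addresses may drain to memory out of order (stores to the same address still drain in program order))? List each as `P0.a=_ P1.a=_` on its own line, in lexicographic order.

outcome vector order: (P0.a,P1.a)
|PSO outcomes| = 4

P0.a=1 P1.a=0
P0.a=1 P1.a=2
P0.a=2 P1.a=0
P0.a=2 P1.a=2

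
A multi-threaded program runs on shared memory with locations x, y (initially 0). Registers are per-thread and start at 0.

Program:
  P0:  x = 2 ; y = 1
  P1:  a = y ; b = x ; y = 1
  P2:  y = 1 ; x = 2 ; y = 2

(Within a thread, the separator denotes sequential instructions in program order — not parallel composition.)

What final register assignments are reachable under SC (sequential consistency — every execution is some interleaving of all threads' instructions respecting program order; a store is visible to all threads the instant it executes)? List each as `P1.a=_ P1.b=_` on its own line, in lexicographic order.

outcome vector order: (P1.a,P1.b)
|SC outcomes| = 5

P1.a=0 P1.b=0
P1.a=0 P1.b=2
P1.a=1 P1.b=0
P1.a=1 P1.b=2
P1.a=2 P1.b=2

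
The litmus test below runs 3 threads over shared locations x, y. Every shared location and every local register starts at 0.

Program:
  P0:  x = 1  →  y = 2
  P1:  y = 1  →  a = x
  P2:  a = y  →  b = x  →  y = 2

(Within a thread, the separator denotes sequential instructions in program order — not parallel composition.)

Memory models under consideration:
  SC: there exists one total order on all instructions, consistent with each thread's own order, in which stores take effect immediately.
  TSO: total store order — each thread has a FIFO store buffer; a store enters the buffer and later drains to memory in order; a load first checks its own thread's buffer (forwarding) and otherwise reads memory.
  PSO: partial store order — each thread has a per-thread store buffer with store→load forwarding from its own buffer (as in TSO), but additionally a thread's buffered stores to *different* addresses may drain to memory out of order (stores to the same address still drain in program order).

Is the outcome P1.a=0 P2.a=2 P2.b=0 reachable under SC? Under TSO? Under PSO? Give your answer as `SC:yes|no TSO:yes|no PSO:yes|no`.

outcome vector order: (P1.a,P2.a,P2.b)
SC (10): 0/0/0, 0/0/1, 0/1/0, 0/1/1, 0/2/1, 1/0/0, 1/0/1, 1/1/0, 1/1/1, 1/2/1
TSO (10): 0/0/0, 0/0/1, 0/1/0, 0/1/1, 0/2/1, 1/0/0, 1/0/1, 1/1/0, 1/1/1, 1/2/1
PSO (12): 0/0/0, 0/0/1, 0/1/0, 0/1/1, 0/2/0, 0/2/1, 1/0/0, 1/0/1, 1/1/0, 1/1/1, 1/2/0, 1/2/1
target 0/2/0 ∈ {PSO}

SC:no TSO:no PSO:yes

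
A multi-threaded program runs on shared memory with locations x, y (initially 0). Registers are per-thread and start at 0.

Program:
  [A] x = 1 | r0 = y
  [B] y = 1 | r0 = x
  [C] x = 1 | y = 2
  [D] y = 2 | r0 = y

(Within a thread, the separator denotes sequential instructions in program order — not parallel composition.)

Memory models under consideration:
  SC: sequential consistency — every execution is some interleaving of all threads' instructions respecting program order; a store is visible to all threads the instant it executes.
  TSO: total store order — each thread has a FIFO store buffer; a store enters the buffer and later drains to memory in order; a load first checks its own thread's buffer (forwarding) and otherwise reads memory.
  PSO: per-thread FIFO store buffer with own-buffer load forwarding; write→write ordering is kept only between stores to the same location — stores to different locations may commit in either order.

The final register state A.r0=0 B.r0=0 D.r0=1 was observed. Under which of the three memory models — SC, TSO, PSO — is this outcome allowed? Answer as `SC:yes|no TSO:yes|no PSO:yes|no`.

SC:no TSO:yes PSO:yes

outcome vector order: (A.r0,B.r0,D.r0)
under SC → 0/1/1 0/1/2 1/0/1 1/0/2 1/1/1 1/1/2 2/0/1 2/0/2 2/1/1 2/1/2
under TSO → 0/0/1 0/0/2 0/1/1 0/1/2 1/0/1 1/0/2 1/1/1 1/1/2 2/0/1 2/0/2 2/1/1 2/1/2
under PSO → 0/0/1 0/0/2 0/1/1 0/1/2 1/0/1 1/0/2 1/1/1 1/1/2 2/0/1 2/0/2 2/1/1 2/1/2
target 0/0/1 ∈ {TSO,PSO}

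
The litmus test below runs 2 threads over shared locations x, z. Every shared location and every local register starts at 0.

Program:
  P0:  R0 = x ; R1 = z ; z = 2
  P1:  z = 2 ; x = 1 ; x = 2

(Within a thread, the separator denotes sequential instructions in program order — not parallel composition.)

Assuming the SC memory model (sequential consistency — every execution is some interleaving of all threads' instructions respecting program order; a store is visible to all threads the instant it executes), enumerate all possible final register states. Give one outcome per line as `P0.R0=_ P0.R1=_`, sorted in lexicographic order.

outcome vector order: (P0.R0,P0.R1)
|SC outcomes| = 4

P0.R0=0 P0.R1=0
P0.R0=0 P0.R1=2
P0.R0=1 P0.R1=2
P0.R0=2 P0.R1=2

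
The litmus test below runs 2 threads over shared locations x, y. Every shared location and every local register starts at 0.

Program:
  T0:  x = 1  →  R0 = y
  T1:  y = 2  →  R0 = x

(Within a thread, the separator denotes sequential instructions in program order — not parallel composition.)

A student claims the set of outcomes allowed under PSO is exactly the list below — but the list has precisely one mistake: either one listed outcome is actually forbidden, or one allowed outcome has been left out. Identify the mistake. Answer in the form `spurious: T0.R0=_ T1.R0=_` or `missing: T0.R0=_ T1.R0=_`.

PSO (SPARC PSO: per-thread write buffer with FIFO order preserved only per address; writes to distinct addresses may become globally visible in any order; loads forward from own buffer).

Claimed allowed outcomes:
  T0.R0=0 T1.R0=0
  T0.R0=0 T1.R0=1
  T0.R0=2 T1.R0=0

outcome vector order: (T0.R0,T1.R0)
[PSO] allowed = {00, 01, 20, 21}
PSO∖claimed = {21}

missing: T0.R0=2 T1.R0=1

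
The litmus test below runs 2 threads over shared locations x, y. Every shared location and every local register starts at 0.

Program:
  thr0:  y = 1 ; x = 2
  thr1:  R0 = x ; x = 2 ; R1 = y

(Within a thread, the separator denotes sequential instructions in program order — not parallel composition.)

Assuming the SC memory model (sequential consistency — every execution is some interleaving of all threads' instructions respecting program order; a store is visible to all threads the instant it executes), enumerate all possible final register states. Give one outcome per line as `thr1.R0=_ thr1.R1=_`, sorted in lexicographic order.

outcome vector order: (thr1.R0,thr1.R1)
|SC outcomes| = 3

thr1.R0=0 thr1.R1=0
thr1.R0=0 thr1.R1=1
thr1.R0=2 thr1.R1=1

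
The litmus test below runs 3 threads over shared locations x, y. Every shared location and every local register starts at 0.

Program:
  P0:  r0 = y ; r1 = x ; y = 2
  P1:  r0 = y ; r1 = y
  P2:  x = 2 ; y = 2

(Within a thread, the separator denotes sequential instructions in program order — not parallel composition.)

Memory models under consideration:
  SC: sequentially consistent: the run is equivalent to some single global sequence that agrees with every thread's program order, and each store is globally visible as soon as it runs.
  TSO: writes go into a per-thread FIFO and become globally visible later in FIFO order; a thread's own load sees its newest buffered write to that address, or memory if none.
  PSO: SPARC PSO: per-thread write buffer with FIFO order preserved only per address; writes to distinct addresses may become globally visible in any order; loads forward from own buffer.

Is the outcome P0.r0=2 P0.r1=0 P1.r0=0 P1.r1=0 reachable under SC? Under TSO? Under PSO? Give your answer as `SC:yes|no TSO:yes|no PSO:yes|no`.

SC:no TSO:no PSO:yes

outcome vector order: (P0.r0,P0.r1,P1.r0,P1.r1)
under SC → 0/0/0/0, 0/0/0/2, 0/0/2/2, 0/2/0/0, 0/2/0/2, 0/2/2/2, 2/2/0/0, 2/2/0/2, 2/2/2/2
under TSO → 0/0/0/0, 0/0/0/2, 0/0/2/2, 0/2/0/0, 0/2/0/2, 0/2/2/2, 2/2/0/0, 2/2/0/2, 2/2/2/2
under PSO → 0/0/0/0, 0/0/0/2, 0/0/2/2, 0/2/0/0, 0/2/0/2, 0/2/2/2, 2/0/0/0, 2/0/0/2, 2/0/2/2, 2/2/0/0, 2/2/0/2, 2/2/2/2
target 2/0/0/0 ∈ {PSO}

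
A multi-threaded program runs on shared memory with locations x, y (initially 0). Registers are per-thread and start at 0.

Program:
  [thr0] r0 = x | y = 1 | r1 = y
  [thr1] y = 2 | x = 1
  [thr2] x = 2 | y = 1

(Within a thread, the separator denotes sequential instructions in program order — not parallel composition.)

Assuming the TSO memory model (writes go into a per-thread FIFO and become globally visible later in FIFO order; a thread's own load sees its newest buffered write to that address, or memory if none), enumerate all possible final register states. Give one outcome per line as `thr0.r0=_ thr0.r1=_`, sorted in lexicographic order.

outcome vector order: (thr0.r0,thr0.r1)
|TSO outcomes| = 5

thr0.r0=0 thr0.r1=1
thr0.r0=0 thr0.r1=2
thr0.r0=1 thr0.r1=1
thr0.r0=2 thr0.r1=1
thr0.r0=2 thr0.r1=2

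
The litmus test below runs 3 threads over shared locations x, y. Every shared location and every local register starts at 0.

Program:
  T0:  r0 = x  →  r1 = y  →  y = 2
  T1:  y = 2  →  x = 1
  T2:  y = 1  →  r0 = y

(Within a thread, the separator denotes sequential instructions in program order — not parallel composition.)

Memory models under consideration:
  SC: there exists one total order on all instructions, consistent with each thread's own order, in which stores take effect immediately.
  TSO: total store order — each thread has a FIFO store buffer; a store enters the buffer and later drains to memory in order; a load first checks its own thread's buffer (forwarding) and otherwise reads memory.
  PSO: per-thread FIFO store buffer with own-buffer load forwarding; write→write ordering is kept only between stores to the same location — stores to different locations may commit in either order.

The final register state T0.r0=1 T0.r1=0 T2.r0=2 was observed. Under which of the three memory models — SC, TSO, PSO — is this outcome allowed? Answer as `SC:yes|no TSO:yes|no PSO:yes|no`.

outcome vector order: (T0.r0,T0.r1,T2.r0)
[SC] allowed = {0/0/1, 0/0/2, 0/1/1, 0/1/2, 0/2/1, 0/2/2, 1/1/1, 1/1/2, 1/2/1, 1/2/2}
[TSO] allowed = {0/0/1, 0/0/2, 0/1/1, 0/1/2, 0/2/1, 0/2/2, 1/1/1, 1/1/2, 1/2/1, 1/2/2}
[PSO] allowed = {0/0/1, 0/0/2, 0/1/1, 0/1/2, 0/2/1, 0/2/2, 1/0/1, 1/0/2, 1/1/1, 1/1/2, 1/2/1, 1/2/2}
target 1/0/2 ∈ {PSO}

SC:no TSO:no PSO:yes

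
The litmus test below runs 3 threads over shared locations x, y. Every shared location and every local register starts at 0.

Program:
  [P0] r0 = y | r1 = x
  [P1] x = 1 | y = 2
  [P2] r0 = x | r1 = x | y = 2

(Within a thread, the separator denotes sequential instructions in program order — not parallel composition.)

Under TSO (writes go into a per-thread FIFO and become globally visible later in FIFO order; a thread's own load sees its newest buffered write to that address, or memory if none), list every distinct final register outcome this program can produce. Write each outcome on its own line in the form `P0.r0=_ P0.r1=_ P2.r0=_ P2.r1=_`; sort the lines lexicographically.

outcome vector order: (P0.r0,P0.r1,P2.r0,P2.r1)
|TSO outcomes| = 10

P0.r0=0 P0.r1=0 P2.r0=0 P2.r1=0
P0.r0=0 P0.r1=0 P2.r0=0 P2.r1=1
P0.r0=0 P0.r1=0 P2.r0=1 P2.r1=1
P0.r0=0 P0.r1=1 P2.r0=0 P2.r1=0
P0.r0=0 P0.r1=1 P2.r0=0 P2.r1=1
P0.r0=0 P0.r1=1 P2.r0=1 P2.r1=1
P0.r0=2 P0.r1=0 P2.r0=0 P2.r1=0
P0.r0=2 P0.r1=1 P2.r0=0 P2.r1=0
P0.r0=2 P0.r1=1 P2.r0=0 P2.r1=1
P0.r0=2 P0.r1=1 P2.r0=1 P2.r1=1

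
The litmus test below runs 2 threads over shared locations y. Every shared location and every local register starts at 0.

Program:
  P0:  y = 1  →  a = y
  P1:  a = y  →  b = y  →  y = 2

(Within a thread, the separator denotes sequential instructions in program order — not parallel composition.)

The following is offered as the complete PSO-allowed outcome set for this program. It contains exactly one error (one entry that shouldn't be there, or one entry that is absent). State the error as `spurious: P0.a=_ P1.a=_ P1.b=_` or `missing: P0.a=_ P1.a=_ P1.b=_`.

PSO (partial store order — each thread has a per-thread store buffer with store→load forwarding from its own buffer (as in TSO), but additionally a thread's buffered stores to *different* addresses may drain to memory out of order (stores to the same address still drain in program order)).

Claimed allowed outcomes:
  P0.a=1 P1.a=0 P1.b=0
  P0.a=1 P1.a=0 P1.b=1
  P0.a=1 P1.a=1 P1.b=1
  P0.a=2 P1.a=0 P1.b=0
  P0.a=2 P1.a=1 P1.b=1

outcome vector order: (P0.a,P1.a,P1.b)
PSO (6): 100 101 111 200 201 211
PSO∖claimed = {201}

missing: P0.a=2 P1.a=0 P1.b=1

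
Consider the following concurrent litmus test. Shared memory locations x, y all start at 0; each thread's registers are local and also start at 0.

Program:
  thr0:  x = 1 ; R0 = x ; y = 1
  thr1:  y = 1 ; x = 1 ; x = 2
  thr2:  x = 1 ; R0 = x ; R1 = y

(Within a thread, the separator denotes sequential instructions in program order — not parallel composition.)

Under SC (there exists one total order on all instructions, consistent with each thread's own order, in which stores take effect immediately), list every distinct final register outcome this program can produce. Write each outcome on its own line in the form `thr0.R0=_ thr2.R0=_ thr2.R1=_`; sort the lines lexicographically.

thr0.R0=1 thr2.R0=1 thr2.R1=0
thr0.R0=1 thr2.R0=1 thr2.R1=1
thr0.R0=1 thr2.R0=2 thr2.R1=1
thr0.R0=2 thr2.R0=1 thr2.R1=0
thr0.R0=2 thr2.R0=1 thr2.R1=1
thr0.R0=2 thr2.R0=2 thr2.R1=1

outcome vector order: (thr0.R0,thr2.R0,thr2.R1)
|SC outcomes| = 6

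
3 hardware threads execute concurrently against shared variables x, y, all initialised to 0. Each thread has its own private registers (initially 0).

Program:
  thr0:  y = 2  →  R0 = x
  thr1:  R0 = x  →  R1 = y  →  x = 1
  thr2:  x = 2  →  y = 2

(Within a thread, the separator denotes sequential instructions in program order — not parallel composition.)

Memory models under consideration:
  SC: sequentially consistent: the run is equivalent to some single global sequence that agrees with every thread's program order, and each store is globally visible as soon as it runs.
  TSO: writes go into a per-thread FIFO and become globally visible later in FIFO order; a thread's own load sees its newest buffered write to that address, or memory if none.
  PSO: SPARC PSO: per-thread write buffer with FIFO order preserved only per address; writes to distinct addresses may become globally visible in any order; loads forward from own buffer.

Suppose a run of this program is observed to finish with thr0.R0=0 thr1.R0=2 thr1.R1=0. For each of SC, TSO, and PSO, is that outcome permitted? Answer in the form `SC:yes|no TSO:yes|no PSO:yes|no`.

outcome vector order: (thr0.R0,thr1.R0,thr1.R1)
under SC → 0/0/0; 0/0/2; 0/2/2; 1/0/0; 1/0/2; 1/2/0; 1/2/2; 2/0/0; 2/0/2; 2/2/0; 2/2/2
under TSO → 0/0/0; 0/0/2; 0/2/0; 0/2/2; 1/0/0; 1/0/2; 1/2/0; 1/2/2; 2/0/0; 2/0/2; 2/2/0; 2/2/2
under PSO → 0/0/0; 0/0/2; 0/2/0; 0/2/2; 1/0/0; 1/0/2; 1/2/0; 1/2/2; 2/0/0; 2/0/2; 2/2/0; 2/2/2
target 0/2/0 ∈ {TSO,PSO}

SC:no TSO:yes PSO:yes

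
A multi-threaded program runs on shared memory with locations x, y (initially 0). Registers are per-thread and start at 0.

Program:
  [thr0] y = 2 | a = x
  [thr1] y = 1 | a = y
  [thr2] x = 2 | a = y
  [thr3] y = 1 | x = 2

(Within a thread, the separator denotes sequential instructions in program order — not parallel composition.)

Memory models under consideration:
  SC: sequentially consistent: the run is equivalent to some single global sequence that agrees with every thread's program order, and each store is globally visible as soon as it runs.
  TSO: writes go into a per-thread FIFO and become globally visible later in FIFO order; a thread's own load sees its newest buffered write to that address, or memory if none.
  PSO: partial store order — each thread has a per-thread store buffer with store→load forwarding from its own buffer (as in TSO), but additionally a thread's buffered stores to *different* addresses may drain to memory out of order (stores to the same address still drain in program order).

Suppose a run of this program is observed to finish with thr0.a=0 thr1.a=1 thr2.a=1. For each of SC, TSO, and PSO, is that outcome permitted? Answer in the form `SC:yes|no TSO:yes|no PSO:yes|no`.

outcome vector order: (thr0.a,thr1.a,thr2.a)
under SC → 0/1/1 0/1/2 0/2/1 0/2/2 2/1/0 2/1/1 2/1/2 2/2/0 2/2/1 2/2/2
under TSO → 0/1/0 0/1/1 0/1/2 0/2/0 0/2/1 0/2/2 2/1/0 2/1/1 2/1/2 2/2/0 2/2/1 2/2/2
under PSO → 0/1/0 0/1/1 0/1/2 0/2/0 0/2/1 0/2/2 2/1/0 2/1/1 2/1/2 2/2/0 2/2/1 2/2/2
target 0/1/1 ∈ {SC,TSO,PSO}

SC:yes TSO:yes PSO:yes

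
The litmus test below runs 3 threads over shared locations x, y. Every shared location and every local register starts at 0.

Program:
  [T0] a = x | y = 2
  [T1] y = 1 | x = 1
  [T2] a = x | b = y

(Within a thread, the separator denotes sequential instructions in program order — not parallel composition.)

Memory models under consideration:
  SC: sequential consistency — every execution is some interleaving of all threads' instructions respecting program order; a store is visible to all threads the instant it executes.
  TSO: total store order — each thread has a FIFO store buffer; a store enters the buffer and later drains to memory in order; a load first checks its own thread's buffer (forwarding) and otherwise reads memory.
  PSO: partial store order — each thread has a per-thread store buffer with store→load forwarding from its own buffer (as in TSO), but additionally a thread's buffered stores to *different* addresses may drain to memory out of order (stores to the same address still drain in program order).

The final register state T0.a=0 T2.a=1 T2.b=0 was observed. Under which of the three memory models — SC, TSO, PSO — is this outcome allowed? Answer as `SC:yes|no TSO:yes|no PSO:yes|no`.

SC:no TSO:no PSO:yes

outcome vector order: (T0.a,T2.a,T2.b)
SC (10): 0/0/0, 0/0/1, 0/0/2, 0/1/1, 0/1/2, 1/0/0, 1/0/1, 1/0/2, 1/1/1, 1/1/2
TSO (10): 0/0/0, 0/0/1, 0/0/2, 0/1/1, 0/1/2, 1/0/0, 1/0/1, 1/0/2, 1/1/1, 1/1/2
PSO (12): 0/0/0, 0/0/1, 0/0/2, 0/1/0, 0/1/1, 0/1/2, 1/0/0, 1/0/1, 1/0/2, 1/1/0, 1/1/1, 1/1/2
target 0/1/0 ∈ {PSO}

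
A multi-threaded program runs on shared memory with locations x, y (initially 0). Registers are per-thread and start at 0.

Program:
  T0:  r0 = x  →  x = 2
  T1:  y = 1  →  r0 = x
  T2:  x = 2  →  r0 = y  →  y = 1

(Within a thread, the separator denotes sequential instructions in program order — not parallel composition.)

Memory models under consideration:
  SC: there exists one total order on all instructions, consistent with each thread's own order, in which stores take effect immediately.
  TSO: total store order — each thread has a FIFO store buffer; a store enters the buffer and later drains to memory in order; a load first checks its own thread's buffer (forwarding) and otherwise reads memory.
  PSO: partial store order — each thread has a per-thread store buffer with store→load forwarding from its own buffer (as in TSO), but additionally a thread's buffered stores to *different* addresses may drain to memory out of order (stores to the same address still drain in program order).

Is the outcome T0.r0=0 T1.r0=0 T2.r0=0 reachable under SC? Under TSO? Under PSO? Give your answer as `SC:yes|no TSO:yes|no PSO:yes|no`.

SC:no TSO:yes PSO:yes

outcome vector order: (T0.r0,T1.r0,T2.r0)
[SC] allowed = {001, 020, 021, 201, 220, 221}
[TSO] allowed = {000, 001, 020, 021, 200, 201, 220, 221}
[PSO] allowed = {000, 001, 020, 021, 200, 201, 220, 221}
target 000 ∈ {TSO,PSO}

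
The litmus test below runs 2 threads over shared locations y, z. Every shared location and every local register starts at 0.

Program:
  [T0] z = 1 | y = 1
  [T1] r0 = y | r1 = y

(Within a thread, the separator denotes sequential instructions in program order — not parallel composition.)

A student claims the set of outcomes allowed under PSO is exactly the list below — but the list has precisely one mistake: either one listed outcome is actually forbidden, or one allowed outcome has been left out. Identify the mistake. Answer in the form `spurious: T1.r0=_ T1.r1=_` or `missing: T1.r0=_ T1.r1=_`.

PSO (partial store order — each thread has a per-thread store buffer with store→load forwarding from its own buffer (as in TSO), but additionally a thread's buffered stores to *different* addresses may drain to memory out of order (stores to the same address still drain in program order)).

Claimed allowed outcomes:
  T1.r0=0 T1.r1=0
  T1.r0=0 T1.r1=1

outcome vector order: (T1.r0,T1.r1)
[PSO] allowed = {(0,0), (0,1), (1,1)}
PSO∖claimed = {(1,1)}

missing: T1.r0=1 T1.r1=1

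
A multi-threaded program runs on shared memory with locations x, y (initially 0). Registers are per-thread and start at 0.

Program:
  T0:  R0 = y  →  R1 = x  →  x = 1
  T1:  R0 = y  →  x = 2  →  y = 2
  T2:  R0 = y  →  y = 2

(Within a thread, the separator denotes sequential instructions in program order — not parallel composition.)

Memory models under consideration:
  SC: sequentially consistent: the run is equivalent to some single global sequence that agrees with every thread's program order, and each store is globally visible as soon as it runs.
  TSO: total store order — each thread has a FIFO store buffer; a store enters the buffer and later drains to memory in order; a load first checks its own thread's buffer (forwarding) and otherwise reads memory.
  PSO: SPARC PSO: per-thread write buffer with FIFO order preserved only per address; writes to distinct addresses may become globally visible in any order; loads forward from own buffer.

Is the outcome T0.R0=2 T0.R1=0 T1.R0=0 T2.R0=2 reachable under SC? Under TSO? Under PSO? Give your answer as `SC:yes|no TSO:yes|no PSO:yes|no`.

outcome vector order: (T0.R0,T0.R1,T1.R0,T2.R0)
under SC → 0000 0002 0020 0200 0202 0220 2000 2020 2200 2202 2220
under TSO → 0000 0002 0020 0200 0202 0220 2000 2020 2200 2202 2220
under PSO → 0000 0002 0020 0200 0202 0220 2000 2002 2020 2200 2202 2220
target 2002 ∈ {PSO}

SC:no TSO:no PSO:yes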